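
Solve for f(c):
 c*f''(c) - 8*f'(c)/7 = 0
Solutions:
 f(c) = C1 + C2*c^(15/7)


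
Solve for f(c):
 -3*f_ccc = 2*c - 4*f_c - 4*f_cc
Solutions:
 f(c) = C1 + C2*exp(-2*c/3) + C3*exp(2*c) + c^2/4 - c/2


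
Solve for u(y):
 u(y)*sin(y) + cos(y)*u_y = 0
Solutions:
 u(y) = C1*cos(y)


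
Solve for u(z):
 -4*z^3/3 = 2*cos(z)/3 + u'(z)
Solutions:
 u(z) = C1 - z^4/3 - 2*sin(z)/3


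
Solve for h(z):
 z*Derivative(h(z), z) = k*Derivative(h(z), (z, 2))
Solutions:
 h(z) = C1 + C2*erf(sqrt(2)*z*sqrt(-1/k)/2)/sqrt(-1/k)


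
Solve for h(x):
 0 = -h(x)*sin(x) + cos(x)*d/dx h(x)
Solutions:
 h(x) = C1/cos(x)


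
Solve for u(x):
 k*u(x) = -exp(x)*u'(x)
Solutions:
 u(x) = C1*exp(k*exp(-x))


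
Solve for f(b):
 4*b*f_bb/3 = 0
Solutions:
 f(b) = C1 + C2*b


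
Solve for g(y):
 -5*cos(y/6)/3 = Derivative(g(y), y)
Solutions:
 g(y) = C1 - 10*sin(y/6)


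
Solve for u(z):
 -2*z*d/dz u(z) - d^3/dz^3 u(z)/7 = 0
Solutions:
 u(z) = C1 + Integral(C2*airyai(-14^(1/3)*z) + C3*airybi(-14^(1/3)*z), z)


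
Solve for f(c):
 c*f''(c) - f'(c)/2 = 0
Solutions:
 f(c) = C1 + C2*c^(3/2)


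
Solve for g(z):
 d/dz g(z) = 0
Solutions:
 g(z) = C1


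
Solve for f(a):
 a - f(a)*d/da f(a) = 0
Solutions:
 f(a) = -sqrt(C1 + a^2)
 f(a) = sqrt(C1 + a^2)


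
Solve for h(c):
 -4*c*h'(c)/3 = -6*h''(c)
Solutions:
 h(c) = C1 + C2*erfi(c/3)


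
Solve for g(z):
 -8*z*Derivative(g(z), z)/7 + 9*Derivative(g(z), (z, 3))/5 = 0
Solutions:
 g(z) = C1 + Integral(C2*airyai(2*735^(1/3)*z/21) + C3*airybi(2*735^(1/3)*z/21), z)


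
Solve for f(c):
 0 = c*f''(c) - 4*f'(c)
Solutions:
 f(c) = C1 + C2*c^5


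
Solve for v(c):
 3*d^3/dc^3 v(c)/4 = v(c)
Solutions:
 v(c) = C3*exp(6^(2/3)*c/3) + (C1*sin(2^(2/3)*3^(1/6)*c/2) + C2*cos(2^(2/3)*3^(1/6)*c/2))*exp(-6^(2/3)*c/6)


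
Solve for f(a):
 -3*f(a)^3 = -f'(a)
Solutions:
 f(a) = -sqrt(2)*sqrt(-1/(C1 + 3*a))/2
 f(a) = sqrt(2)*sqrt(-1/(C1 + 3*a))/2


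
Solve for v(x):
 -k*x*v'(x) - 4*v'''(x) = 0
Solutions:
 v(x) = C1 + Integral(C2*airyai(2^(1/3)*x*(-k)^(1/3)/2) + C3*airybi(2^(1/3)*x*(-k)^(1/3)/2), x)


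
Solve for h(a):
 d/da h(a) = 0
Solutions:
 h(a) = C1


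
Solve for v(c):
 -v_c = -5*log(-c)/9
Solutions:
 v(c) = C1 + 5*c*log(-c)/9 - 5*c/9


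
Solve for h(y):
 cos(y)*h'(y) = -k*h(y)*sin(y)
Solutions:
 h(y) = C1*exp(k*log(cos(y)))


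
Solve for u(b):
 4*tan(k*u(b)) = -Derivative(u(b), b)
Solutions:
 u(b) = Piecewise((-asin(exp(C1*k - 4*b*k))/k + pi/k, Ne(k, 0)), (nan, True))
 u(b) = Piecewise((asin(exp(C1*k - 4*b*k))/k, Ne(k, 0)), (nan, True))


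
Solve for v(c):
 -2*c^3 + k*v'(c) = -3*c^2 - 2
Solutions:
 v(c) = C1 + c^4/(2*k) - c^3/k - 2*c/k


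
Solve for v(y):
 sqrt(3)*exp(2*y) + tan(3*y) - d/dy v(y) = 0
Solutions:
 v(y) = C1 + sqrt(3)*exp(2*y)/2 - log(cos(3*y))/3


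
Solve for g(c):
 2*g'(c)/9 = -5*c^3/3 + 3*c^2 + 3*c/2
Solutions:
 g(c) = C1 - 15*c^4/8 + 9*c^3/2 + 27*c^2/8


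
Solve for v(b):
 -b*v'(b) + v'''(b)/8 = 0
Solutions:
 v(b) = C1 + Integral(C2*airyai(2*b) + C3*airybi(2*b), b)


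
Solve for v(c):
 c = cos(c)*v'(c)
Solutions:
 v(c) = C1 + Integral(c/cos(c), c)


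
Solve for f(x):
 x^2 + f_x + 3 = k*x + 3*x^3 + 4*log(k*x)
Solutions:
 f(x) = C1 + k*x^2/2 + 3*x^4/4 - x^3/3 + 4*x*log(k*x) - 7*x


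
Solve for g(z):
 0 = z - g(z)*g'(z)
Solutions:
 g(z) = -sqrt(C1 + z^2)
 g(z) = sqrt(C1 + z^2)


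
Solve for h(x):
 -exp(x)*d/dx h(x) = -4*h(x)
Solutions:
 h(x) = C1*exp(-4*exp(-x))


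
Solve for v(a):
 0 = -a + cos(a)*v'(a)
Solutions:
 v(a) = C1 + Integral(a/cos(a), a)


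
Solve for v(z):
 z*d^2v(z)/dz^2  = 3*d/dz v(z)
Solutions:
 v(z) = C1 + C2*z^4


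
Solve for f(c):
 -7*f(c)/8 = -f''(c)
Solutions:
 f(c) = C1*exp(-sqrt(14)*c/4) + C2*exp(sqrt(14)*c/4)


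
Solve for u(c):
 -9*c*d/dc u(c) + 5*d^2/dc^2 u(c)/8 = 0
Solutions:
 u(c) = C1 + C2*erfi(6*sqrt(5)*c/5)


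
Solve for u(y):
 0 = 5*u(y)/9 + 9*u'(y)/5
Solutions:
 u(y) = C1*exp(-25*y/81)


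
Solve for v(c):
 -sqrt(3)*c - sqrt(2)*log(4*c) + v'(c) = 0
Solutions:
 v(c) = C1 + sqrt(3)*c^2/2 + sqrt(2)*c*log(c) - sqrt(2)*c + 2*sqrt(2)*c*log(2)


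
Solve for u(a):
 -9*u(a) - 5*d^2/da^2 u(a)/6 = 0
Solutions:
 u(a) = C1*sin(3*sqrt(30)*a/5) + C2*cos(3*sqrt(30)*a/5)


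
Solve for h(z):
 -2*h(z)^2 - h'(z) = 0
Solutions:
 h(z) = 1/(C1 + 2*z)


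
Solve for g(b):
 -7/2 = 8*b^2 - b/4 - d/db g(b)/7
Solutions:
 g(b) = C1 + 56*b^3/3 - 7*b^2/8 + 49*b/2


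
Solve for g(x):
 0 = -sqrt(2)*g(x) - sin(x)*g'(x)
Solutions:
 g(x) = C1*(cos(x) + 1)^(sqrt(2)/2)/(cos(x) - 1)^(sqrt(2)/2)


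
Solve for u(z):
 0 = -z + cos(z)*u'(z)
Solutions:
 u(z) = C1 + Integral(z/cos(z), z)


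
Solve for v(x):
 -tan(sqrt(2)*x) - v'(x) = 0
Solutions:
 v(x) = C1 + sqrt(2)*log(cos(sqrt(2)*x))/2


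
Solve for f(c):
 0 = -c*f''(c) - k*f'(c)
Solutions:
 f(c) = C1 + c^(1 - re(k))*(C2*sin(log(c)*Abs(im(k))) + C3*cos(log(c)*im(k)))


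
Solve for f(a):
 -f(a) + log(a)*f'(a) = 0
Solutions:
 f(a) = C1*exp(li(a))


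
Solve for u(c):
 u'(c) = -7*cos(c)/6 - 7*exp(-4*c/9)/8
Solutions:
 u(c) = C1 - 7*sin(c)/6 + 63*exp(-4*c/9)/32


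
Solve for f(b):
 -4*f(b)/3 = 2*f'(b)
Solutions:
 f(b) = C1*exp(-2*b/3)


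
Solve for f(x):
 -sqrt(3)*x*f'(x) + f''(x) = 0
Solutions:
 f(x) = C1 + C2*erfi(sqrt(2)*3^(1/4)*x/2)


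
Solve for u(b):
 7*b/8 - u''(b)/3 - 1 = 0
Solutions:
 u(b) = C1 + C2*b + 7*b^3/16 - 3*b^2/2


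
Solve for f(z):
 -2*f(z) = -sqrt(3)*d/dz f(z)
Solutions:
 f(z) = C1*exp(2*sqrt(3)*z/3)


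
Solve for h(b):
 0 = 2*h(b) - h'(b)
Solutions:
 h(b) = C1*exp(2*b)


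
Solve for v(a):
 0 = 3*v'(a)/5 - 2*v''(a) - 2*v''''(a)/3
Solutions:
 v(a) = C1 + C2*exp(a*(-50^(1/3)*(9 + sqrt(481))^(1/3) + 10*20^(1/3)/(9 + sqrt(481))^(1/3))/20)*sin(sqrt(3)*a*(10*20^(1/3)/(9 + sqrt(481))^(1/3) + 50^(1/3)*(9 + sqrt(481))^(1/3))/20) + C3*exp(a*(-50^(1/3)*(9 + sqrt(481))^(1/3) + 10*20^(1/3)/(9 + sqrt(481))^(1/3))/20)*cos(sqrt(3)*a*(10*20^(1/3)/(9 + sqrt(481))^(1/3) + 50^(1/3)*(9 + sqrt(481))^(1/3))/20) + C4*exp(a*(-20^(1/3)/(9 + sqrt(481))^(1/3) + 50^(1/3)*(9 + sqrt(481))^(1/3)/10))


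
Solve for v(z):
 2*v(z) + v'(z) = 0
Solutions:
 v(z) = C1*exp(-2*z)


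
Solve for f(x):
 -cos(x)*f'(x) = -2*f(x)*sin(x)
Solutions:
 f(x) = C1/cos(x)^2


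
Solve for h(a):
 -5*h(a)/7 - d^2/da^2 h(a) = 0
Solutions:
 h(a) = C1*sin(sqrt(35)*a/7) + C2*cos(sqrt(35)*a/7)


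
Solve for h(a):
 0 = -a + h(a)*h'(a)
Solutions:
 h(a) = -sqrt(C1 + a^2)
 h(a) = sqrt(C1 + a^2)


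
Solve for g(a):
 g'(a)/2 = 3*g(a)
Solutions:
 g(a) = C1*exp(6*a)


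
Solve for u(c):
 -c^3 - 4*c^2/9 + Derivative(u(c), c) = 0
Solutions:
 u(c) = C1 + c^4/4 + 4*c^3/27


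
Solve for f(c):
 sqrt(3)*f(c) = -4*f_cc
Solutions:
 f(c) = C1*sin(3^(1/4)*c/2) + C2*cos(3^(1/4)*c/2)


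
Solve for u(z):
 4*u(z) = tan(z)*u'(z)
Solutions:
 u(z) = C1*sin(z)^4


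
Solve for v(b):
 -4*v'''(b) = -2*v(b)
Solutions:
 v(b) = C3*exp(2^(2/3)*b/2) + (C1*sin(2^(2/3)*sqrt(3)*b/4) + C2*cos(2^(2/3)*sqrt(3)*b/4))*exp(-2^(2/3)*b/4)


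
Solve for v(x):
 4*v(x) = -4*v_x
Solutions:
 v(x) = C1*exp(-x)


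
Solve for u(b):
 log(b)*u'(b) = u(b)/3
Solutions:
 u(b) = C1*exp(li(b)/3)


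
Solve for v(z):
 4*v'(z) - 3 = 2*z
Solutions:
 v(z) = C1 + z^2/4 + 3*z/4


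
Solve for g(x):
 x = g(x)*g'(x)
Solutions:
 g(x) = -sqrt(C1 + x^2)
 g(x) = sqrt(C1 + x^2)


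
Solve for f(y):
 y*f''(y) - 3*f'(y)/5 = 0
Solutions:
 f(y) = C1 + C2*y^(8/5)


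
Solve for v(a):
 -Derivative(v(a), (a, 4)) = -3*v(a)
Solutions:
 v(a) = C1*exp(-3^(1/4)*a) + C2*exp(3^(1/4)*a) + C3*sin(3^(1/4)*a) + C4*cos(3^(1/4)*a)


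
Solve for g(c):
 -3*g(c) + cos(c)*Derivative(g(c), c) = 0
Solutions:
 g(c) = C1*(sin(c) + 1)^(3/2)/(sin(c) - 1)^(3/2)


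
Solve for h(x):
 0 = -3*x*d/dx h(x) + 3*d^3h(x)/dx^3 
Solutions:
 h(x) = C1 + Integral(C2*airyai(x) + C3*airybi(x), x)


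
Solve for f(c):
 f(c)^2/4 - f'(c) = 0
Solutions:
 f(c) = -4/(C1 + c)


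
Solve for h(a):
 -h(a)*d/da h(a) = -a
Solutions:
 h(a) = -sqrt(C1 + a^2)
 h(a) = sqrt(C1 + a^2)


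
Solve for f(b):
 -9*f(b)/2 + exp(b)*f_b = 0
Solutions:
 f(b) = C1*exp(-9*exp(-b)/2)


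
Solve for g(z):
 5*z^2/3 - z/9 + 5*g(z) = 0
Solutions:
 g(z) = z*(1 - 15*z)/45


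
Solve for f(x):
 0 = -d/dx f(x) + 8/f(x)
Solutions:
 f(x) = -sqrt(C1 + 16*x)
 f(x) = sqrt(C1 + 16*x)


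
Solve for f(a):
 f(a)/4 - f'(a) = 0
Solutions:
 f(a) = C1*exp(a/4)


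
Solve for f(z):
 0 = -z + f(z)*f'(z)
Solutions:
 f(z) = -sqrt(C1 + z^2)
 f(z) = sqrt(C1 + z^2)


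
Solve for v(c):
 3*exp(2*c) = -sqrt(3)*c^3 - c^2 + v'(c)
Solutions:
 v(c) = C1 + sqrt(3)*c^4/4 + c^3/3 + 3*exp(2*c)/2


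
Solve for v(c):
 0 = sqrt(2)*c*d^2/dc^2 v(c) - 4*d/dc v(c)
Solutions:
 v(c) = C1 + C2*c^(1 + 2*sqrt(2))


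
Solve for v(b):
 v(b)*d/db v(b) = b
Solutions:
 v(b) = -sqrt(C1 + b^2)
 v(b) = sqrt(C1 + b^2)


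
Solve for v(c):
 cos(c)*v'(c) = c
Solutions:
 v(c) = C1 + Integral(c/cos(c), c)


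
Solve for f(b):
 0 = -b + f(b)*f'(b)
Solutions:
 f(b) = -sqrt(C1 + b^2)
 f(b) = sqrt(C1 + b^2)


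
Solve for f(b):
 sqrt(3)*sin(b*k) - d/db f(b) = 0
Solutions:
 f(b) = C1 - sqrt(3)*cos(b*k)/k


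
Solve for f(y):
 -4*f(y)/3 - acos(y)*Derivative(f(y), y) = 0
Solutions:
 f(y) = C1*exp(-4*Integral(1/acos(y), y)/3)


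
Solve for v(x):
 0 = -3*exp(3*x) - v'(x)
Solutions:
 v(x) = C1 - exp(3*x)


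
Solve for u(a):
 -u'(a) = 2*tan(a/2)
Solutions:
 u(a) = C1 + 4*log(cos(a/2))


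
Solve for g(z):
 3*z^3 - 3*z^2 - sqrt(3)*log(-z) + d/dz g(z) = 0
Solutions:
 g(z) = C1 - 3*z^4/4 + z^3 + sqrt(3)*z*log(-z) - sqrt(3)*z


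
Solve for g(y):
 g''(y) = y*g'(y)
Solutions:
 g(y) = C1 + C2*erfi(sqrt(2)*y/2)


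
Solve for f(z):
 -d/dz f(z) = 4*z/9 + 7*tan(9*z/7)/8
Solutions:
 f(z) = C1 - 2*z^2/9 + 49*log(cos(9*z/7))/72


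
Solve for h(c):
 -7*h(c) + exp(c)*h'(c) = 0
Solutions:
 h(c) = C1*exp(-7*exp(-c))


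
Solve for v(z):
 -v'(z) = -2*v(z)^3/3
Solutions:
 v(z) = -sqrt(6)*sqrt(-1/(C1 + 2*z))/2
 v(z) = sqrt(6)*sqrt(-1/(C1 + 2*z))/2


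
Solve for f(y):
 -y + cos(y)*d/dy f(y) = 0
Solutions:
 f(y) = C1 + Integral(y/cos(y), y)


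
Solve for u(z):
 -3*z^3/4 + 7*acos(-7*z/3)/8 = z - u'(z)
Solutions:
 u(z) = C1 + 3*z^4/16 + z^2/2 - 7*z*acos(-7*z/3)/8 - sqrt(9 - 49*z^2)/8


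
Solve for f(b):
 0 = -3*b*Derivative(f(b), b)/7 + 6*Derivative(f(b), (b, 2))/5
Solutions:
 f(b) = C1 + C2*erfi(sqrt(35)*b/14)


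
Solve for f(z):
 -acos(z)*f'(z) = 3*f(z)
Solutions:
 f(z) = C1*exp(-3*Integral(1/acos(z), z))


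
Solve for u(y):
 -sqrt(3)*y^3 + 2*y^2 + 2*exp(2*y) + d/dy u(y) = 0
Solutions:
 u(y) = C1 + sqrt(3)*y^4/4 - 2*y^3/3 - exp(2*y)


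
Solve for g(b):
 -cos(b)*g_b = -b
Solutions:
 g(b) = C1 + Integral(b/cos(b), b)


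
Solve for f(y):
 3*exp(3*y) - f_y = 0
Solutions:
 f(y) = C1 + exp(3*y)


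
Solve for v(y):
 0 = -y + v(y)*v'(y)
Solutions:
 v(y) = -sqrt(C1 + y^2)
 v(y) = sqrt(C1 + y^2)


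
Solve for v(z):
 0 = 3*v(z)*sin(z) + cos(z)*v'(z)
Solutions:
 v(z) = C1*cos(z)^3


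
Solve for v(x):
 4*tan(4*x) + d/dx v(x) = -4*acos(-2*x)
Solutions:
 v(x) = C1 - 4*x*acos(-2*x) - 2*sqrt(1 - 4*x^2) + log(cos(4*x))


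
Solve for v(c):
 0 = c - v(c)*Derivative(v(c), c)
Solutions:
 v(c) = -sqrt(C1 + c^2)
 v(c) = sqrt(C1 + c^2)


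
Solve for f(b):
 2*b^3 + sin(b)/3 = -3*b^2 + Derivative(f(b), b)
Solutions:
 f(b) = C1 + b^4/2 + b^3 - cos(b)/3


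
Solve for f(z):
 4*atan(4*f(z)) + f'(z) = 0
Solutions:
 Integral(1/atan(4*_y), (_y, f(z))) = C1 - 4*z


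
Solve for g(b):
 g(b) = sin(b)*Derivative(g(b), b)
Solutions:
 g(b) = C1*sqrt(cos(b) - 1)/sqrt(cos(b) + 1)


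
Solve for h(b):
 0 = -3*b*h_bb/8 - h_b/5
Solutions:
 h(b) = C1 + C2*b^(7/15)


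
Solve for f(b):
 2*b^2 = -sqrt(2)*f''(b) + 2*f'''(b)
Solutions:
 f(b) = C1 + C2*b + C3*exp(sqrt(2)*b/2) - sqrt(2)*b^4/12 - 2*b^3/3 - 2*sqrt(2)*b^2


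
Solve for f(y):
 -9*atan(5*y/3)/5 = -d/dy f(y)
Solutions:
 f(y) = C1 + 9*y*atan(5*y/3)/5 - 27*log(25*y^2 + 9)/50


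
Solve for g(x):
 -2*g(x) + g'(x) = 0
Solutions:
 g(x) = C1*exp(2*x)


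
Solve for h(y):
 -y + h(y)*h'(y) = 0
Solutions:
 h(y) = -sqrt(C1 + y^2)
 h(y) = sqrt(C1 + y^2)


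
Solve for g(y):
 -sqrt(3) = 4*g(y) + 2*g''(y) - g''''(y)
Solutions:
 g(y) = C1*exp(-y*sqrt(1 + sqrt(5))) + C2*exp(y*sqrt(1 + sqrt(5))) + C3*sin(y*sqrt(-1 + sqrt(5))) + C4*cos(y*sqrt(-1 + sqrt(5))) - sqrt(3)/4


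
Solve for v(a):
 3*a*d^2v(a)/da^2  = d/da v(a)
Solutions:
 v(a) = C1 + C2*a^(4/3)


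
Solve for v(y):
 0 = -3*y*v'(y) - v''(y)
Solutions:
 v(y) = C1 + C2*erf(sqrt(6)*y/2)


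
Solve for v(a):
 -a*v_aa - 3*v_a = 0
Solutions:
 v(a) = C1 + C2/a^2


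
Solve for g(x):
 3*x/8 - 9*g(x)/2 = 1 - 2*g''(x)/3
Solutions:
 g(x) = C1*exp(-3*sqrt(3)*x/2) + C2*exp(3*sqrt(3)*x/2) + x/12 - 2/9


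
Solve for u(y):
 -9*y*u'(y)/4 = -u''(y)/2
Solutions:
 u(y) = C1 + C2*erfi(3*y/2)


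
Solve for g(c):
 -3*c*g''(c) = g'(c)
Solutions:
 g(c) = C1 + C2*c^(2/3)


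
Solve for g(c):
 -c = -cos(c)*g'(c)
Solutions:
 g(c) = C1 + Integral(c/cos(c), c)


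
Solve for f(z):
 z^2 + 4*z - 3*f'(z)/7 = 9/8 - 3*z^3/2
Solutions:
 f(z) = C1 + 7*z^4/8 + 7*z^3/9 + 14*z^2/3 - 21*z/8


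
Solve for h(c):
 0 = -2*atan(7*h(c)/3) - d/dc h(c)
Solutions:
 Integral(1/atan(7*_y/3), (_y, h(c))) = C1 - 2*c


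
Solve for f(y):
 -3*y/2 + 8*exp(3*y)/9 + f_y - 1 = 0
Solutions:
 f(y) = C1 + 3*y^2/4 + y - 8*exp(3*y)/27


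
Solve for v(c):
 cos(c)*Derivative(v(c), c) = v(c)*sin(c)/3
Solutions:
 v(c) = C1/cos(c)^(1/3)


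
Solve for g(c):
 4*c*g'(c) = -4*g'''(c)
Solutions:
 g(c) = C1 + Integral(C2*airyai(-c) + C3*airybi(-c), c)


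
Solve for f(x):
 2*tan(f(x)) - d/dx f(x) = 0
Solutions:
 f(x) = pi - asin(C1*exp(2*x))
 f(x) = asin(C1*exp(2*x))


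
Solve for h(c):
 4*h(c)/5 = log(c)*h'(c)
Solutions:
 h(c) = C1*exp(4*li(c)/5)


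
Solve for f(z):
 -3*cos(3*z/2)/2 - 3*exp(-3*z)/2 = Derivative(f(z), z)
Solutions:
 f(z) = C1 - sin(3*z/2) + exp(-3*z)/2


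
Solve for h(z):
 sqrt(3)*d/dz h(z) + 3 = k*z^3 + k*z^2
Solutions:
 h(z) = C1 + sqrt(3)*k*z^4/12 + sqrt(3)*k*z^3/9 - sqrt(3)*z


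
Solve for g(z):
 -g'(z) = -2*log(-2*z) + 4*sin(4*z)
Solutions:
 g(z) = C1 + 2*z*log(-z) - 2*z + 2*z*log(2) + cos(4*z)


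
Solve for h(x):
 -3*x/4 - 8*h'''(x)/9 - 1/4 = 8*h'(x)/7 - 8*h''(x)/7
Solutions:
 h(x) = C1 - 21*x^2/64 - 7*x/8 + (C2*sin(3*sqrt(19)*x/14) + C3*cos(3*sqrt(19)*x/14))*exp(9*x/14)


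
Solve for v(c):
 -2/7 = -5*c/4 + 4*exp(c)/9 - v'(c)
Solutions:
 v(c) = C1 - 5*c^2/8 + 2*c/7 + 4*exp(c)/9


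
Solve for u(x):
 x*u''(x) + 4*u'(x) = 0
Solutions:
 u(x) = C1 + C2/x^3


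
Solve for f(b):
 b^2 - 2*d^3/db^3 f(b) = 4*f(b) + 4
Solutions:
 f(b) = C3*exp(-2^(1/3)*b) + b^2/4 + (C1*sin(2^(1/3)*sqrt(3)*b/2) + C2*cos(2^(1/3)*sqrt(3)*b/2))*exp(2^(1/3)*b/2) - 1


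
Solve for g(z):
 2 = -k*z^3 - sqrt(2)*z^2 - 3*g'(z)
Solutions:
 g(z) = C1 - k*z^4/12 - sqrt(2)*z^3/9 - 2*z/3


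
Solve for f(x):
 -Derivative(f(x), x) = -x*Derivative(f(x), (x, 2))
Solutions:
 f(x) = C1 + C2*x^2


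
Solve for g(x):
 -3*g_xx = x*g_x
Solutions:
 g(x) = C1 + C2*erf(sqrt(6)*x/6)


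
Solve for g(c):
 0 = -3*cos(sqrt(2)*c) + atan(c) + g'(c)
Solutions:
 g(c) = C1 - c*atan(c) + log(c^2 + 1)/2 + 3*sqrt(2)*sin(sqrt(2)*c)/2


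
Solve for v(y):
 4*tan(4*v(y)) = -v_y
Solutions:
 v(y) = -asin(C1*exp(-16*y))/4 + pi/4
 v(y) = asin(C1*exp(-16*y))/4


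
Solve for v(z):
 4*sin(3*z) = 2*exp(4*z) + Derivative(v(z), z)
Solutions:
 v(z) = C1 - exp(4*z)/2 - 4*cos(3*z)/3


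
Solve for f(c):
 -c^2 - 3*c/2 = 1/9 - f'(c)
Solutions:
 f(c) = C1 + c^3/3 + 3*c^2/4 + c/9


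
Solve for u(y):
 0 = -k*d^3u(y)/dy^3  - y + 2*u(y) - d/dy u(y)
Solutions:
 u(y) = C1*exp(y*(3^(1/3)*(sqrt(3)*sqrt((27 + 1/k)/k^2) - 9/k)^(1/3)/6 - 3^(5/6)*I*(sqrt(3)*sqrt((27 + 1/k)/k^2) - 9/k)^(1/3)/6 + 2/(k*(-3^(1/3) + 3^(5/6)*I)*(sqrt(3)*sqrt((27 + 1/k)/k^2) - 9/k)^(1/3)))) + C2*exp(y*(3^(1/3)*(sqrt(3)*sqrt((27 + 1/k)/k^2) - 9/k)^(1/3)/6 + 3^(5/6)*I*(sqrt(3)*sqrt((27 + 1/k)/k^2) - 9/k)^(1/3)/6 - 2/(k*(3^(1/3) + 3^(5/6)*I)*(sqrt(3)*sqrt((27 + 1/k)/k^2) - 9/k)^(1/3)))) + C3*exp(3^(1/3)*y*(-(sqrt(3)*sqrt((27 + 1/k)/k^2) - 9/k)^(1/3) + 3^(1/3)/(k*(sqrt(3)*sqrt((27 + 1/k)/k^2) - 9/k)^(1/3)))/3) + y/2 + 1/4


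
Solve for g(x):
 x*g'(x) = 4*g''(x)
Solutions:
 g(x) = C1 + C2*erfi(sqrt(2)*x/4)


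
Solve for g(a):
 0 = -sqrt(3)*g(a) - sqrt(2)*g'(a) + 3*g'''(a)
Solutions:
 g(a) = C1*exp(-a*(2*2^(5/6)/(sqrt(243 - 8*sqrt(2)) + 9*sqrt(3))^(1/3) + 2^(2/3)*(sqrt(243 - 8*sqrt(2)) + 9*sqrt(3))^(1/3))/12)*sin(sqrt(3)*a*(-2*2^(5/6)/(sqrt(243 - 8*sqrt(2)) + 9*sqrt(3))^(1/3) + 2^(2/3)*(sqrt(243 - 8*sqrt(2)) + 9*sqrt(3))^(1/3))/12) + C2*exp(-a*(2*2^(5/6)/(sqrt(243 - 8*sqrt(2)) + 9*sqrt(3))^(1/3) + 2^(2/3)*(sqrt(243 - 8*sqrt(2)) + 9*sqrt(3))^(1/3))/12)*cos(sqrt(3)*a*(-2*2^(5/6)/(sqrt(243 - 8*sqrt(2)) + 9*sqrt(3))^(1/3) + 2^(2/3)*(sqrt(243 - 8*sqrt(2)) + 9*sqrt(3))^(1/3))/12) + C3*exp(a*(2*2^(5/6)/(sqrt(243 - 8*sqrt(2)) + 9*sqrt(3))^(1/3) + 2^(2/3)*(sqrt(243 - 8*sqrt(2)) + 9*sqrt(3))^(1/3))/6)


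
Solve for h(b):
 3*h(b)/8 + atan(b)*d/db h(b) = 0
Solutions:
 h(b) = C1*exp(-3*Integral(1/atan(b), b)/8)


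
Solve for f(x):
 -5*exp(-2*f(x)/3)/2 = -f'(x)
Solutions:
 f(x) = 3*log(-sqrt(C1 + 5*x)) - 3*log(3)/2
 f(x) = 3*log(C1 + 5*x)/2 - 3*log(3)/2


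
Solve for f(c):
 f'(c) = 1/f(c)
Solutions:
 f(c) = -sqrt(C1 + 2*c)
 f(c) = sqrt(C1 + 2*c)


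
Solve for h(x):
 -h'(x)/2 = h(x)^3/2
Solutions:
 h(x) = -sqrt(2)*sqrt(-1/(C1 - x))/2
 h(x) = sqrt(2)*sqrt(-1/(C1 - x))/2


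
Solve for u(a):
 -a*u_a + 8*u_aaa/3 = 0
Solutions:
 u(a) = C1 + Integral(C2*airyai(3^(1/3)*a/2) + C3*airybi(3^(1/3)*a/2), a)


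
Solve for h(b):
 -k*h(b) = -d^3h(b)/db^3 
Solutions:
 h(b) = C1*exp(b*k^(1/3)) + C2*exp(b*k^(1/3)*(-1 + sqrt(3)*I)/2) + C3*exp(-b*k^(1/3)*(1 + sqrt(3)*I)/2)


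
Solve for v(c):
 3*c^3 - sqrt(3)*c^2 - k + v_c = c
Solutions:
 v(c) = C1 - 3*c^4/4 + sqrt(3)*c^3/3 + c^2/2 + c*k


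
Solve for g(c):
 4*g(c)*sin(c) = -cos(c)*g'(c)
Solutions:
 g(c) = C1*cos(c)^4


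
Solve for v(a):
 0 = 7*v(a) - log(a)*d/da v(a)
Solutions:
 v(a) = C1*exp(7*li(a))


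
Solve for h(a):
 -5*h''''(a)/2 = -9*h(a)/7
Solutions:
 h(a) = C1*exp(-2^(1/4)*sqrt(3)*35^(3/4)*a/35) + C2*exp(2^(1/4)*sqrt(3)*35^(3/4)*a/35) + C3*sin(2^(1/4)*sqrt(3)*35^(3/4)*a/35) + C4*cos(2^(1/4)*sqrt(3)*35^(3/4)*a/35)


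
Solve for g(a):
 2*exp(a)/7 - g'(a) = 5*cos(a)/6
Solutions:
 g(a) = C1 + 2*exp(a)/7 - 5*sin(a)/6


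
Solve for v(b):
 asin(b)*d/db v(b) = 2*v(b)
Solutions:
 v(b) = C1*exp(2*Integral(1/asin(b), b))


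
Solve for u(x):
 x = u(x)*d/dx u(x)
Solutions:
 u(x) = -sqrt(C1 + x^2)
 u(x) = sqrt(C1 + x^2)


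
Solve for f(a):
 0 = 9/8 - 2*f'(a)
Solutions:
 f(a) = C1 + 9*a/16


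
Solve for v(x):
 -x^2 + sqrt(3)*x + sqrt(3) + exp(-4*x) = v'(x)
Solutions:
 v(x) = C1 - x^3/3 + sqrt(3)*x^2/2 + sqrt(3)*x - exp(-4*x)/4


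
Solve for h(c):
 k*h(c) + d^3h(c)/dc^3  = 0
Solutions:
 h(c) = C1*exp(c*(-k)^(1/3)) + C2*exp(c*(-k)^(1/3)*(-1 + sqrt(3)*I)/2) + C3*exp(-c*(-k)^(1/3)*(1 + sqrt(3)*I)/2)


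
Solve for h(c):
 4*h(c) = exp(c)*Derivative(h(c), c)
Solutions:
 h(c) = C1*exp(-4*exp(-c))


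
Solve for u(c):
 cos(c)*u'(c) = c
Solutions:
 u(c) = C1 + Integral(c/cos(c), c)


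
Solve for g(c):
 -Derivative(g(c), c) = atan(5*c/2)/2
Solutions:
 g(c) = C1 - c*atan(5*c/2)/2 + log(25*c^2 + 4)/10


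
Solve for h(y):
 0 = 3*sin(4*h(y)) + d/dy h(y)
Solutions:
 h(y) = -acos((-C1 - exp(24*y))/(C1 - exp(24*y)))/4 + pi/2
 h(y) = acos((-C1 - exp(24*y))/(C1 - exp(24*y)))/4


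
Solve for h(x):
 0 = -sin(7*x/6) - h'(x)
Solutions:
 h(x) = C1 + 6*cos(7*x/6)/7


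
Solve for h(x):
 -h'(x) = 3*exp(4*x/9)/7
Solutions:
 h(x) = C1 - 27*exp(4*x/9)/28


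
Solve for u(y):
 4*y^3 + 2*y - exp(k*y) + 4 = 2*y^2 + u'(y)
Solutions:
 u(y) = C1 + y^4 - 2*y^3/3 + y^2 + 4*y - exp(k*y)/k


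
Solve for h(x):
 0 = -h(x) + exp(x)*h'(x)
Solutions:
 h(x) = C1*exp(-exp(-x))


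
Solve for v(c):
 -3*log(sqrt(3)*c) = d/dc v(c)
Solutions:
 v(c) = C1 - 3*c*log(c) - 3*c*log(3)/2 + 3*c


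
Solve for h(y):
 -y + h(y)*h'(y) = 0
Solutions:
 h(y) = -sqrt(C1 + y^2)
 h(y) = sqrt(C1 + y^2)


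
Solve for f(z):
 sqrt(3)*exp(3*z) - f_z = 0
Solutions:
 f(z) = C1 + sqrt(3)*exp(3*z)/3


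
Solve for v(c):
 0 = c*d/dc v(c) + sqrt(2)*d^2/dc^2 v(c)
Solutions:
 v(c) = C1 + C2*erf(2^(1/4)*c/2)


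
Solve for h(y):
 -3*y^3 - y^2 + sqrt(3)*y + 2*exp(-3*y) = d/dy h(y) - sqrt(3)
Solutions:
 h(y) = C1 - 3*y^4/4 - y^3/3 + sqrt(3)*y^2/2 + sqrt(3)*y - 2*exp(-3*y)/3


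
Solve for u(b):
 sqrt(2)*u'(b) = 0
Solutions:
 u(b) = C1


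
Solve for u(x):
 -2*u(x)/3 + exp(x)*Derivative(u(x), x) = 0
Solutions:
 u(x) = C1*exp(-2*exp(-x)/3)


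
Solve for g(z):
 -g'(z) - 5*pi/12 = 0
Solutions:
 g(z) = C1 - 5*pi*z/12


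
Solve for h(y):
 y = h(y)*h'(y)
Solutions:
 h(y) = -sqrt(C1 + y^2)
 h(y) = sqrt(C1 + y^2)


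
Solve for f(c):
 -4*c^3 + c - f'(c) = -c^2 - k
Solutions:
 f(c) = C1 - c^4 + c^3/3 + c^2/2 + c*k


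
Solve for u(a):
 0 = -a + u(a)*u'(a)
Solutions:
 u(a) = -sqrt(C1 + a^2)
 u(a) = sqrt(C1 + a^2)


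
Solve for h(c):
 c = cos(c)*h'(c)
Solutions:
 h(c) = C1 + Integral(c/cos(c), c)


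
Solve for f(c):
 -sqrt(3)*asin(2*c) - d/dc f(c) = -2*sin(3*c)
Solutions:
 f(c) = C1 - sqrt(3)*(c*asin(2*c) + sqrt(1 - 4*c^2)/2) - 2*cos(3*c)/3


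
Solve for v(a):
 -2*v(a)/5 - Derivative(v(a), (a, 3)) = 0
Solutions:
 v(a) = C3*exp(-2^(1/3)*5^(2/3)*a/5) + (C1*sin(2^(1/3)*sqrt(3)*5^(2/3)*a/10) + C2*cos(2^(1/3)*sqrt(3)*5^(2/3)*a/10))*exp(2^(1/3)*5^(2/3)*a/10)


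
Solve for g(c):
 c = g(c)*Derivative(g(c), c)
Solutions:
 g(c) = -sqrt(C1 + c^2)
 g(c) = sqrt(C1 + c^2)


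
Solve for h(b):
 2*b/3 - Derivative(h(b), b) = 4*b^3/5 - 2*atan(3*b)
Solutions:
 h(b) = C1 - b^4/5 + b^2/3 + 2*b*atan(3*b) - log(9*b^2 + 1)/3


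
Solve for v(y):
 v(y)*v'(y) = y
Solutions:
 v(y) = -sqrt(C1 + y^2)
 v(y) = sqrt(C1 + y^2)


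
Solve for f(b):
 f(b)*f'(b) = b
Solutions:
 f(b) = -sqrt(C1 + b^2)
 f(b) = sqrt(C1 + b^2)


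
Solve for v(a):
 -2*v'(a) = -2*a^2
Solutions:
 v(a) = C1 + a^3/3


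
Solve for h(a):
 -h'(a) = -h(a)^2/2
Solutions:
 h(a) = -2/(C1 + a)


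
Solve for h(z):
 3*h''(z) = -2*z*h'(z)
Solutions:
 h(z) = C1 + C2*erf(sqrt(3)*z/3)


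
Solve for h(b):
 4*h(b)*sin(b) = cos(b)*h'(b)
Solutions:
 h(b) = C1/cos(b)^4


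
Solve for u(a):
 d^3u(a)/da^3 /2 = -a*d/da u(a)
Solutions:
 u(a) = C1 + Integral(C2*airyai(-2^(1/3)*a) + C3*airybi(-2^(1/3)*a), a)


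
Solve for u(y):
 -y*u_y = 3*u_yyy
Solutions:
 u(y) = C1 + Integral(C2*airyai(-3^(2/3)*y/3) + C3*airybi(-3^(2/3)*y/3), y)


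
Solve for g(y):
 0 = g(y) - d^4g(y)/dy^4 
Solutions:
 g(y) = C1*exp(-y) + C2*exp(y) + C3*sin(y) + C4*cos(y)


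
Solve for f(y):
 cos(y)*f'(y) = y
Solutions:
 f(y) = C1 + Integral(y/cos(y), y)


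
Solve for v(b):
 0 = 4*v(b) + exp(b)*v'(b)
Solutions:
 v(b) = C1*exp(4*exp(-b))


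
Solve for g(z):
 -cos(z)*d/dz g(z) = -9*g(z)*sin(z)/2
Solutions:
 g(z) = C1/cos(z)^(9/2)


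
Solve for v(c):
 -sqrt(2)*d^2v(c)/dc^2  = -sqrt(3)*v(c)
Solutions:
 v(c) = C1*exp(-2^(3/4)*3^(1/4)*c/2) + C2*exp(2^(3/4)*3^(1/4)*c/2)


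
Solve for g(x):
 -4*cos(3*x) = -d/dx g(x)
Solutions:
 g(x) = C1 + 4*sin(3*x)/3


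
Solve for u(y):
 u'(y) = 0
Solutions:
 u(y) = C1


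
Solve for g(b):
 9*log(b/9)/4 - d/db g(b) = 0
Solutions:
 g(b) = C1 + 9*b*log(b)/4 - 9*b*log(3)/2 - 9*b/4


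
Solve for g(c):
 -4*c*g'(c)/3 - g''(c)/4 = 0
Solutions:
 g(c) = C1 + C2*erf(2*sqrt(6)*c/3)


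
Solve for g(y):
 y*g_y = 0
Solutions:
 g(y) = C1


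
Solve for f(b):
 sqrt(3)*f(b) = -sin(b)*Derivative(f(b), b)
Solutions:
 f(b) = C1*(cos(b) + 1)^(sqrt(3)/2)/(cos(b) - 1)^(sqrt(3)/2)


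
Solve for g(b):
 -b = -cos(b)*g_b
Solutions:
 g(b) = C1 + Integral(b/cos(b), b)


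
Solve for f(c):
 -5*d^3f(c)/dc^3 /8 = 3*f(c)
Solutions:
 f(c) = C3*exp(-2*3^(1/3)*5^(2/3)*c/5) + (C1*sin(3^(5/6)*5^(2/3)*c/5) + C2*cos(3^(5/6)*5^(2/3)*c/5))*exp(3^(1/3)*5^(2/3)*c/5)


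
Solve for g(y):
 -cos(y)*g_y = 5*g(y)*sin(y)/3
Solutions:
 g(y) = C1*cos(y)^(5/3)


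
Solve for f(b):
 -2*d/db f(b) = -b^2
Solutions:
 f(b) = C1 + b^3/6


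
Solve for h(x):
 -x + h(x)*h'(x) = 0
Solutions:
 h(x) = -sqrt(C1 + x^2)
 h(x) = sqrt(C1 + x^2)


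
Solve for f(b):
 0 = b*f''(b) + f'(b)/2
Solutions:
 f(b) = C1 + C2*sqrt(b)


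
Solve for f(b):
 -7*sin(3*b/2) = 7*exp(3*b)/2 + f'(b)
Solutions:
 f(b) = C1 - 7*exp(3*b)/6 + 14*cos(3*b/2)/3


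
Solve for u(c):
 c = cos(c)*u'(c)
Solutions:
 u(c) = C1 + Integral(c/cos(c), c)


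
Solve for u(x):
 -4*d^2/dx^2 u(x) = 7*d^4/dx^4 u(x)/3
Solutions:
 u(x) = C1 + C2*x + C3*sin(2*sqrt(21)*x/7) + C4*cos(2*sqrt(21)*x/7)


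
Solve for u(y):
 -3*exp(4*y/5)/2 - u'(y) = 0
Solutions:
 u(y) = C1 - 15*exp(4*y/5)/8


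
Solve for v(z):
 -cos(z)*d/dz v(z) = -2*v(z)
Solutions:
 v(z) = C1*(sin(z) + 1)/(sin(z) - 1)


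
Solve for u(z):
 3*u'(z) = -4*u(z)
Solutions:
 u(z) = C1*exp(-4*z/3)


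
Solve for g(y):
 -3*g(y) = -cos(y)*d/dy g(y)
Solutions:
 g(y) = C1*(sin(y) + 1)^(3/2)/(sin(y) - 1)^(3/2)


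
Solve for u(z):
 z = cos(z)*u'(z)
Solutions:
 u(z) = C1 + Integral(z/cos(z), z)


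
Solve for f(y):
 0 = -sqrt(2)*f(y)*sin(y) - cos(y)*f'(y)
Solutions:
 f(y) = C1*cos(y)^(sqrt(2))


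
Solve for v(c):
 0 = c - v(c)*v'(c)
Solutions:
 v(c) = -sqrt(C1 + c^2)
 v(c) = sqrt(C1 + c^2)


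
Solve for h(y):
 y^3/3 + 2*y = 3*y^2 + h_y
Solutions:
 h(y) = C1 + y^4/12 - y^3 + y^2


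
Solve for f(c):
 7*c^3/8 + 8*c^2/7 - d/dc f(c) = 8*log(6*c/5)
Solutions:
 f(c) = C1 + 7*c^4/32 + 8*c^3/21 - 8*c*log(c) - 8*c*log(6) + 8*c + 8*c*log(5)


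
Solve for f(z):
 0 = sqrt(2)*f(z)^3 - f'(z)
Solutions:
 f(z) = -sqrt(2)*sqrt(-1/(C1 + sqrt(2)*z))/2
 f(z) = sqrt(2)*sqrt(-1/(C1 + sqrt(2)*z))/2


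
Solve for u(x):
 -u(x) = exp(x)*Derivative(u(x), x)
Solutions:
 u(x) = C1*exp(exp(-x))


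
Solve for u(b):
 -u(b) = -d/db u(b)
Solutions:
 u(b) = C1*exp(b)


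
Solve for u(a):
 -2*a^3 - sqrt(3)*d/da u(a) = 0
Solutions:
 u(a) = C1 - sqrt(3)*a^4/6


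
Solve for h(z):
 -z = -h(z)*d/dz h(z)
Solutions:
 h(z) = -sqrt(C1 + z^2)
 h(z) = sqrt(C1 + z^2)


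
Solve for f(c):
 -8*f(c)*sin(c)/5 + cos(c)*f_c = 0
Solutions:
 f(c) = C1/cos(c)^(8/5)


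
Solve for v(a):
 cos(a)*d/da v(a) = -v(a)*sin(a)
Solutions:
 v(a) = C1*cos(a)


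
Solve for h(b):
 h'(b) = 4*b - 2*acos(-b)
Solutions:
 h(b) = C1 + 2*b^2 - 2*b*acos(-b) - 2*sqrt(1 - b^2)


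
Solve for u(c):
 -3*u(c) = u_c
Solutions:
 u(c) = C1*exp(-3*c)


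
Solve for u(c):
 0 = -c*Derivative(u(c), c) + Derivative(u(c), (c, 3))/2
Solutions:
 u(c) = C1 + Integral(C2*airyai(2^(1/3)*c) + C3*airybi(2^(1/3)*c), c)


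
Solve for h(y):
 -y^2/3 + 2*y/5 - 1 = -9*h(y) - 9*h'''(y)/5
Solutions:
 h(y) = C3*exp(-5^(1/3)*y) + y^2/27 - 2*y/45 + (C1*sin(sqrt(3)*5^(1/3)*y/2) + C2*cos(sqrt(3)*5^(1/3)*y/2))*exp(5^(1/3)*y/2) + 1/9


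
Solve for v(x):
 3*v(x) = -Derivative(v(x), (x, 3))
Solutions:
 v(x) = C3*exp(-3^(1/3)*x) + (C1*sin(3^(5/6)*x/2) + C2*cos(3^(5/6)*x/2))*exp(3^(1/3)*x/2)


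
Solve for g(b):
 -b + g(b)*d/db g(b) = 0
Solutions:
 g(b) = -sqrt(C1 + b^2)
 g(b) = sqrt(C1 + b^2)


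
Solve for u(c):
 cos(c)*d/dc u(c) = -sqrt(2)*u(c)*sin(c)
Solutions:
 u(c) = C1*cos(c)^(sqrt(2))


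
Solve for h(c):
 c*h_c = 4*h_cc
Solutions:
 h(c) = C1 + C2*erfi(sqrt(2)*c/4)


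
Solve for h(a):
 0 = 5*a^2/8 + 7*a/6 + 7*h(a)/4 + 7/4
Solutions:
 h(a) = -5*a^2/14 - 2*a/3 - 1


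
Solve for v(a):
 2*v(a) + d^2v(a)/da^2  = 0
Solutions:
 v(a) = C1*sin(sqrt(2)*a) + C2*cos(sqrt(2)*a)


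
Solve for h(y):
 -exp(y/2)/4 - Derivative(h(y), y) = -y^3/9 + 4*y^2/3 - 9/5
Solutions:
 h(y) = C1 + y^4/36 - 4*y^3/9 + 9*y/5 - exp(y/2)/2


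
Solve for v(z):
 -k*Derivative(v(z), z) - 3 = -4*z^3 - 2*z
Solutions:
 v(z) = C1 + z^4/k + z^2/k - 3*z/k


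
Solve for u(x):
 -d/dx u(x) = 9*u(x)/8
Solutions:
 u(x) = C1*exp(-9*x/8)


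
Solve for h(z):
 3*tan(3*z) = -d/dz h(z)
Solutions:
 h(z) = C1 + log(cos(3*z))


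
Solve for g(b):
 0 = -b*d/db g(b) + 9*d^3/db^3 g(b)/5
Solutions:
 g(b) = C1 + Integral(C2*airyai(15^(1/3)*b/3) + C3*airybi(15^(1/3)*b/3), b)


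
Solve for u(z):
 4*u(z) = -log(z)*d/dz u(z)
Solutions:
 u(z) = C1*exp(-4*li(z))


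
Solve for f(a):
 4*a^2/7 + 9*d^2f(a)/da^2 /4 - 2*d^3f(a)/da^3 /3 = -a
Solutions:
 f(a) = C1 + C2*a + C3*exp(27*a/8) - 4*a^4/189 - 506*a^3/5103 - 4048*a^2/45927


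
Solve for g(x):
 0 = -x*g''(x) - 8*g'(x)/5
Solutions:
 g(x) = C1 + C2/x^(3/5)


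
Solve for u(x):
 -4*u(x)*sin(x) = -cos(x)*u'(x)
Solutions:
 u(x) = C1/cos(x)^4


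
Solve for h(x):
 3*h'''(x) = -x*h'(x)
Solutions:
 h(x) = C1 + Integral(C2*airyai(-3^(2/3)*x/3) + C3*airybi(-3^(2/3)*x/3), x)


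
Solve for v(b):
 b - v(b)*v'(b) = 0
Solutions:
 v(b) = -sqrt(C1 + b^2)
 v(b) = sqrt(C1 + b^2)


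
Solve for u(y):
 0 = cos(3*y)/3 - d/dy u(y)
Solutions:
 u(y) = C1 + sin(3*y)/9


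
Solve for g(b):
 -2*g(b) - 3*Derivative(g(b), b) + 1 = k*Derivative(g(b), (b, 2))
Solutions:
 g(b) = C1*exp(b*(sqrt(9 - 8*k) - 3)/(2*k)) + C2*exp(-b*(sqrt(9 - 8*k) + 3)/(2*k)) + 1/2


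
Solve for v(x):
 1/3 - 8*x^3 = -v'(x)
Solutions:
 v(x) = C1 + 2*x^4 - x/3


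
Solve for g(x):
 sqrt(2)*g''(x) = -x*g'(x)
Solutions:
 g(x) = C1 + C2*erf(2^(1/4)*x/2)


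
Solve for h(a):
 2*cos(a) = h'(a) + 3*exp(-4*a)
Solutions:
 h(a) = C1 + 2*sin(a) + 3*exp(-4*a)/4


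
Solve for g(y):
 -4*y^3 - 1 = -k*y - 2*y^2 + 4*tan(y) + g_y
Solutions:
 g(y) = C1 + k*y^2/2 - y^4 + 2*y^3/3 - y + 4*log(cos(y))


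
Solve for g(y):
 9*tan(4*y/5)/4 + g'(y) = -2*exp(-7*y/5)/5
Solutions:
 g(y) = C1 - 45*log(tan(4*y/5)^2 + 1)/32 + 2*exp(-7*y/5)/7


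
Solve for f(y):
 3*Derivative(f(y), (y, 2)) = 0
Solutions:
 f(y) = C1 + C2*y


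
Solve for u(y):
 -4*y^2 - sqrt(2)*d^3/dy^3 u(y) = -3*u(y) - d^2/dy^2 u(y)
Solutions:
 u(y) = C1*exp(y*(-2^(1/3)*(9*sqrt(166) + 82*sqrt(2))^(1/3) - 2^(2/3)/(9*sqrt(166) + 82*sqrt(2))^(1/3) + 2*sqrt(2))/12)*sin(2^(1/3)*sqrt(3)*y*(-(9*sqrt(166) + 82*sqrt(2))^(1/3) + 2^(1/3)/(9*sqrt(166) + 82*sqrt(2))^(1/3))/12) + C2*exp(y*(-2^(1/3)*(9*sqrt(166) + 82*sqrt(2))^(1/3) - 2^(2/3)/(9*sqrt(166) + 82*sqrt(2))^(1/3) + 2*sqrt(2))/12)*cos(2^(1/3)*sqrt(3)*y*(-(9*sqrt(166) + 82*sqrt(2))^(1/3) + 2^(1/3)/(9*sqrt(166) + 82*sqrt(2))^(1/3))/12) + C3*exp(y*(2^(2/3)/(9*sqrt(166) + 82*sqrt(2))^(1/3) + sqrt(2) + 2^(1/3)*(9*sqrt(166) + 82*sqrt(2))^(1/3))/6) + 4*y^2/3 - 8/9


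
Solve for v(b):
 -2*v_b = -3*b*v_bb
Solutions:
 v(b) = C1 + C2*b^(5/3)


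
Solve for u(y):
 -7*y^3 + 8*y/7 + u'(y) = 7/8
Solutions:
 u(y) = C1 + 7*y^4/4 - 4*y^2/7 + 7*y/8


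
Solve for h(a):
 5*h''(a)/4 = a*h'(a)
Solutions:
 h(a) = C1 + C2*erfi(sqrt(10)*a/5)


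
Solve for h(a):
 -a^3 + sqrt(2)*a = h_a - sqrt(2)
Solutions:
 h(a) = C1 - a^4/4 + sqrt(2)*a^2/2 + sqrt(2)*a


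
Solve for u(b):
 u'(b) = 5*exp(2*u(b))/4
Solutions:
 u(b) = log(-sqrt(-1/(C1 + 5*b))) + log(2)/2
 u(b) = log(-1/(C1 + 5*b))/2 + log(2)/2


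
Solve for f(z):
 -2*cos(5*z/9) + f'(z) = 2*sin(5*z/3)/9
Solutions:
 f(z) = C1 + 18*sin(5*z/9)/5 - 2*cos(5*z/3)/15


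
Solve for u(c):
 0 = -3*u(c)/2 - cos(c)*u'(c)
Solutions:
 u(c) = C1*(sin(c) - 1)^(3/4)/(sin(c) + 1)^(3/4)


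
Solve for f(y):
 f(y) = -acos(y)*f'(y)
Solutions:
 f(y) = C1*exp(-Integral(1/acos(y), y))


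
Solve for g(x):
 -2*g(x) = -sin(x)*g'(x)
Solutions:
 g(x) = C1*(cos(x) - 1)/(cos(x) + 1)


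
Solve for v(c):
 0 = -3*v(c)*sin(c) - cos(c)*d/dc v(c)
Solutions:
 v(c) = C1*cos(c)^3


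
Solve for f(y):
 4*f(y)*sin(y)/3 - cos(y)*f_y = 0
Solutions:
 f(y) = C1/cos(y)^(4/3)


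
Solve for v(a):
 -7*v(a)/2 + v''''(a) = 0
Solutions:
 v(a) = C1*exp(-2^(3/4)*7^(1/4)*a/2) + C2*exp(2^(3/4)*7^(1/4)*a/2) + C3*sin(2^(3/4)*7^(1/4)*a/2) + C4*cos(2^(3/4)*7^(1/4)*a/2)


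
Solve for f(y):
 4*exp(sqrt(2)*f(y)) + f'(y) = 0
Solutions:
 f(y) = sqrt(2)*(2*log(1/(C1 + 4*y)) - log(2))/4


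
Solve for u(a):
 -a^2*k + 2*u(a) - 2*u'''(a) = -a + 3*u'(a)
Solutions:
 u(a) = C1*exp(2^(1/3)*a*(-(2 + sqrt(6))^(1/3) + 2^(1/3)/(2 + sqrt(6))^(1/3))/4)*sin(2^(1/3)*sqrt(3)*a*(2^(1/3)/(2 + sqrt(6))^(1/3) + (2 + sqrt(6))^(1/3))/4) + C2*exp(2^(1/3)*a*(-(2 + sqrt(6))^(1/3) + 2^(1/3)/(2 + sqrt(6))^(1/3))/4)*cos(2^(1/3)*sqrt(3)*a*(2^(1/3)/(2 + sqrt(6))^(1/3) + (2 + sqrt(6))^(1/3))/4) + C3*exp(-2^(1/3)*a*(-(2 + sqrt(6))^(1/3) + 2^(1/3)/(2 + sqrt(6))^(1/3))/2) + a^2*k/2 + 3*a*k/2 - a/2 + 9*k/4 - 3/4


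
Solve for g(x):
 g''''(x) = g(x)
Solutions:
 g(x) = C1*exp(-x) + C2*exp(x) + C3*sin(x) + C4*cos(x)


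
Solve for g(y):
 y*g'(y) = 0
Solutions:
 g(y) = C1


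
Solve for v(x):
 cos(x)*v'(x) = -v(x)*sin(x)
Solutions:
 v(x) = C1*cos(x)


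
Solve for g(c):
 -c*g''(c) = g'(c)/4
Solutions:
 g(c) = C1 + C2*c^(3/4)


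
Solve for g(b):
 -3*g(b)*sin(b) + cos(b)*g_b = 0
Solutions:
 g(b) = C1/cos(b)^3


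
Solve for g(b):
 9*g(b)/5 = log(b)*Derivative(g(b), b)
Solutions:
 g(b) = C1*exp(9*li(b)/5)


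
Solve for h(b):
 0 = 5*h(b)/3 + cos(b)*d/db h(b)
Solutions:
 h(b) = C1*(sin(b) - 1)^(5/6)/(sin(b) + 1)^(5/6)


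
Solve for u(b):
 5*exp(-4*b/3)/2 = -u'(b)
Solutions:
 u(b) = C1 + 15*exp(-4*b/3)/8


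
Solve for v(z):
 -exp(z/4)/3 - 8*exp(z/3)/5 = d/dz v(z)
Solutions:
 v(z) = C1 - 4*exp(z/4)/3 - 24*exp(z/3)/5


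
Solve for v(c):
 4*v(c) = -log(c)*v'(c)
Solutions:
 v(c) = C1*exp(-4*li(c))


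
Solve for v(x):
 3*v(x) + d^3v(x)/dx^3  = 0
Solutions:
 v(x) = C3*exp(-3^(1/3)*x) + (C1*sin(3^(5/6)*x/2) + C2*cos(3^(5/6)*x/2))*exp(3^(1/3)*x/2)


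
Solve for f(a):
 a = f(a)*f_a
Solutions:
 f(a) = -sqrt(C1 + a^2)
 f(a) = sqrt(C1 + a^2)


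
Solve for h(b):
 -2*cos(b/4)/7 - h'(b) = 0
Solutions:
 h(b) = C1 - 8*sin(b/4)/7


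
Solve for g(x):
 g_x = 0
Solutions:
 g(x) = C1


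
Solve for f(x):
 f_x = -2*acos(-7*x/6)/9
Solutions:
 f(x) = C1 - 2*x*acos(-7*x/6)/9 - 2*sqrt(36 - 49*x^2)/63


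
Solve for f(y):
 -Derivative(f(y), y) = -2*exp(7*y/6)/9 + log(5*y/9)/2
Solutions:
 f(y) = C1 - y*log(y)/2 + y*(-log(5)/2 + 1/2 + log(3)) + 4*exp(7*y/6)/21


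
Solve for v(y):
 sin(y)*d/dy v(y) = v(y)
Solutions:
 v(y) = C1*sqrt(cos(y) - 1)/sqrt(cos(y) + 1)


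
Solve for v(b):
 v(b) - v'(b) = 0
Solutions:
 v(b) = C1*exp(b)


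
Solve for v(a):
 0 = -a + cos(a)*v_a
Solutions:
 v(a) = C1 + Integral(a/cos(a), a)


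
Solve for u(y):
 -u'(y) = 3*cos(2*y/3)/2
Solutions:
 u(y) = C1 - 9*sin(2*y/3)/4


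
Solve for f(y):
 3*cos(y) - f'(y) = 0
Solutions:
 f(y) = C1 + 3*sin(y)


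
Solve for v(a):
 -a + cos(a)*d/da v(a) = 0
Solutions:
 v(a) = C1 + Integral(a/cos(a), a)


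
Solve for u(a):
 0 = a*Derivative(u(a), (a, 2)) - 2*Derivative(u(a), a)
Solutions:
 u(a) = C1 + C2*a^3


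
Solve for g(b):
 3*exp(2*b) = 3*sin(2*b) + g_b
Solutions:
 g(b) = C1 + 3*exp(2*b)/2 + 3*cos(2*b)/2


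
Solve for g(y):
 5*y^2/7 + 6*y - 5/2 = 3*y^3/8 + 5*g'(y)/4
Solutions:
 g(y) = C1 - 3*y^4/40 + 4*y^3/21 + 12*y^2/5 - 2*y


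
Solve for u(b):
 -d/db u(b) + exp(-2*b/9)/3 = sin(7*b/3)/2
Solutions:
 u(b) = C1 + 3*cos(7*b/3)/14 - 3*exp(-2*b/9)/2


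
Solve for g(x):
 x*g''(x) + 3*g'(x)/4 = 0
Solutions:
 g(x) = C1 + C2*x^(1/4)


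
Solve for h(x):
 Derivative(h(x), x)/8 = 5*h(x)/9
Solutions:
 h(x) = C1*exp(40*x/9)


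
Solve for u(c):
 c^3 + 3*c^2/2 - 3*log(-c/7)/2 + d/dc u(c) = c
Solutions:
 u(c) = C1 - c^4/4 - c^3/2 + c^2/2 + 3*c*log(-c)/2 + 3*c*(-log(7) - 1)/2


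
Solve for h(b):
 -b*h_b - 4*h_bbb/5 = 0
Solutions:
 h(b) = C1 + Integral(C2*airyai(-10^(1/3)*b/2) + C3*airybi(-10^(1/3)*b/2), b)


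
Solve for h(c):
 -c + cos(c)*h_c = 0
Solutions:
 h(c) = C1 + Integral(c/cos(c), c)


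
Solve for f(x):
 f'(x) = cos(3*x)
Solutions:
 f(x) = C1 + sin(3*x)/3


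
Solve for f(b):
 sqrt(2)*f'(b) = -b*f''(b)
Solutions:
 f(b) = C1 + C2*b^(1 - sqrt(2))


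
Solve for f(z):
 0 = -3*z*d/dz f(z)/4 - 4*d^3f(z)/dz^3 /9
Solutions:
 f(z) = C1 + Integral(C2*airyai(-3*2^(2/3)*z/4) + C3*airybi(-3*2^(2/3)*z/4), z)


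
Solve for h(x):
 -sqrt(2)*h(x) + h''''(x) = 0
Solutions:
 h(x) = C1*exp(-2^(1/8)*x) + C2*exp(2^(1/8)*x) + C3*sin(2^(1/8)*x) + C4*cos(2^(1/8)*x)


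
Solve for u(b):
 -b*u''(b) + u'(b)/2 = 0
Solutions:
 u(b) = C1 + C2*b^(3/2)


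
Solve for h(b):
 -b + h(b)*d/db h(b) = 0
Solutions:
 h(b) = -sqrt(C1 + b^2)
 h(b) = sqrt(C1 + b^2)


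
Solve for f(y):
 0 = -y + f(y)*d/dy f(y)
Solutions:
 f(y) = -sqrt(C1 + y^2)
 f(y) = sqrt(C1 + y^2)


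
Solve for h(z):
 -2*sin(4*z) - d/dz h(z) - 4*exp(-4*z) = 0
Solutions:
 h(z) = C1 + cos(4*z)/2 + exp(-4*z)


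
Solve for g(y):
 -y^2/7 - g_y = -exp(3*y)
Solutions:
 g(y) = C1 - y^3/21 + exp(3*y)/3


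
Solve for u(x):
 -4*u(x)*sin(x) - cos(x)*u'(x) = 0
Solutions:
 u(x) = C1*cos(x)^4


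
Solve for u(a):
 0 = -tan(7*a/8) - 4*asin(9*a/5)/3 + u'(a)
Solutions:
 u(a) = C1 + 4*a*asin(9*a/5)/3 + 4*sqrt(25 - 81*a^2)/27 - 8*log(cos(7*a/8))/7


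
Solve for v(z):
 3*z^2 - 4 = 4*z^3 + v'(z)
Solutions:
 v(z) = C1 - z^4 + z^3 - 4*z


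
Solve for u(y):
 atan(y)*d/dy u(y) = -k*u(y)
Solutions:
 u(y) = C1*exp(-k*Integral(1/atan(y), y))


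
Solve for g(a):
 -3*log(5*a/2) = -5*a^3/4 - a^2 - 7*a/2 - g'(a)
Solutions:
 g(a) = C1 - 5*a^4/16 - a^3/3 - 7*a^2/4 + 3*a*log(a) - 3*a - 3*a*log(2) + 3*a*log(5)


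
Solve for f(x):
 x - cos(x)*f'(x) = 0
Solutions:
 f(x) = C1 + Integral(x/cos(x), x)


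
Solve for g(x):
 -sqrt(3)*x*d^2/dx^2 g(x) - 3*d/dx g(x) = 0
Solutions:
 g(x) = C1 + C2*x^(1 - sqrt(3))


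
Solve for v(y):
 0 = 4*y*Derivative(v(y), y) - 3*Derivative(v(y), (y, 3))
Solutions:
 v(y) = C1 + Integral(C2*airyai(6^(2/3)*y/3) + C3*airybi(6^(2/3)*y/3), y)


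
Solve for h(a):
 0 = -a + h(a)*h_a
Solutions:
 h(a) = -sqrt(C1 + a^2)
 h(a) = sqrt(C1 + a^2)


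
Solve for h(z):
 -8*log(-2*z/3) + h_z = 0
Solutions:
 h(z) = C1 + 8*z*log(-z) + 8*z*(-log(3) - 1 + log(2))


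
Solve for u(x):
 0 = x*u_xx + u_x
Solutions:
 u(x) = C1 + C2*log(x)


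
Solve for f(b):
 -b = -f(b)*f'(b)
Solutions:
 f(b) = -sqrt(C1 + b^2)
 f(b) = sqrt(C1 + b^2)


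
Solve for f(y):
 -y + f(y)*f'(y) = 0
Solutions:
 f(y) = -sqrt(C1 + y^2)
 f(y) = sqrt(C1 + y^2)


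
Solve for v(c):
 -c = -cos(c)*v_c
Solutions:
 v(c) = C1 + Integral(c/cos(c), c)
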